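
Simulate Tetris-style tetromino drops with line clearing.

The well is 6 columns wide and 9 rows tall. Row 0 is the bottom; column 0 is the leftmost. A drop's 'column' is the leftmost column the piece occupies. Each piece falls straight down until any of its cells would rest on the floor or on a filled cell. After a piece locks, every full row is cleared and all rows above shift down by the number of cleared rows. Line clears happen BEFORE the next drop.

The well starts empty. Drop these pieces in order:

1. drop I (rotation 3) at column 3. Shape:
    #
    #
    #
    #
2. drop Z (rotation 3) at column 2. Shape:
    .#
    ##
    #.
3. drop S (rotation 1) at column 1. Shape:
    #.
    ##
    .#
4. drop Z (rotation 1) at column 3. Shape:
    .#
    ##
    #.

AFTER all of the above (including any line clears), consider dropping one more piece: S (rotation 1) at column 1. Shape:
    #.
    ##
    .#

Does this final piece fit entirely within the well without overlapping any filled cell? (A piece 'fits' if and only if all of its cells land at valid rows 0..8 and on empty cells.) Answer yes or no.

Drop 1: I rot3 at col 3 lands with bottom-row=0; cleared 0 line(s) (total 0); column heights now [0 0 0 4 0 0], max=4
Drop 2: Z rot3 at col 2 lands with bottom-row=3; cleared 0 line(s) (total 0); column heights now [0 0 5 6 0 0], max=6
Drop 3: S rot1 at col 1 lands with bottom-row=5; cleared 0 line(s) (total 0); column heights now [0 8 7 6 0 0], max=8
Drop 4: Z rot1 at col 3 lands with bottom-row=6; cleared 0 line(s) (total 0); column heights now [0 8 7 8 9 0], max=9
Test piece S rot1 at col 1 (width 2): heights before test = [0 8 7 8 9 0]; fits = False

Answer: no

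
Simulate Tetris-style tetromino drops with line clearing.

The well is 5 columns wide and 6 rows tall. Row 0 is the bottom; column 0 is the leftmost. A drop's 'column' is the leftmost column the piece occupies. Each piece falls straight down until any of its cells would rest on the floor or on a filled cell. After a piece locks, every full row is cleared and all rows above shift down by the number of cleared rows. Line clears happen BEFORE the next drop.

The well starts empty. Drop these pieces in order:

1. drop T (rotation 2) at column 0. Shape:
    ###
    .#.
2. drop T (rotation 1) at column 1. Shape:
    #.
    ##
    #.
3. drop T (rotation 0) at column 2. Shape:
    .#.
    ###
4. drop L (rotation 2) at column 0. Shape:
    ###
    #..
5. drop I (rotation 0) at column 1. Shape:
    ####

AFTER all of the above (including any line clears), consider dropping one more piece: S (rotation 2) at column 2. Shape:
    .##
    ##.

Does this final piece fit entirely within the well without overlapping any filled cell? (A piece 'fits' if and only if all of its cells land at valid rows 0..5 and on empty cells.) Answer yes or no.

Drop 1: T rot2 at col 0 lands with bottom-row=0; cleared 0 line(s) (total 0); column heights now [2 2 2 0 0], max=2
Drop 2: T rot1 at col 1 lands with bottom-row=2; cleared 0 line(s) (total 0); column heights now [2 5 4 0 0], max=5
Drop 3: T rot0 at col 2 lands with bottom-row=4; cleared 0 line(s) (total 0); column heights now [2 5 5 6 5], max=6
Drop 4: L rot2 at col 0 lands with bottom-row=4; cleared 1 line(s) (total 1); column heights now [5 5 5 5 0], max=5
Drop 5: I rot0 at col 1 lands with bottom-row=5; cleared 0 line(s) (total 1); column heights now [5 6 6 6 6], max=6
Test piece S rot2 at col 2 (width 3): heights before test = [5 6 6 6 6]; fits = False

Answer: no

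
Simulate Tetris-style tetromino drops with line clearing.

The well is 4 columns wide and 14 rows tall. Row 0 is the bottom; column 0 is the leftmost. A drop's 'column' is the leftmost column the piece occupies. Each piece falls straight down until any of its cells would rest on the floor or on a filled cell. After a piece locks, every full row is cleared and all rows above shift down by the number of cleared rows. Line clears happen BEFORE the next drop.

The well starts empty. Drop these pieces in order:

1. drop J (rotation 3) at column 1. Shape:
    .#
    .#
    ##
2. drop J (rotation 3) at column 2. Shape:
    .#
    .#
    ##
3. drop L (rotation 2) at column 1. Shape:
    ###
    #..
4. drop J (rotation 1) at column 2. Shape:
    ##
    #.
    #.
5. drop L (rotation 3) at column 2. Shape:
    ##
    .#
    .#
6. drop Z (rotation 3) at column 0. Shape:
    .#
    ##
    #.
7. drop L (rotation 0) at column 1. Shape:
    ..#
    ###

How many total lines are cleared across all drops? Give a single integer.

Drop 1: J rot3 at col 1 lands with bottom-row=0; cleared 0 line(s) (total 0); column heights now [0 1 3 0], max=3
Drop 2: J rot3 at col 2 lands with bottom-row=3; cleared 0 line(s) (total 0); column heights now [0 1 4 6], max=6
Drop 3: L rot2 at col 1 lands with bottom-row=5; cleared 0 line(s) (total 0); column heights now [0 7 7 7], max=7
Drop 4: J rot1 at col 2 lands with bottom-row=7; cleared 0 line(s) (total 0); column heights now [0 7 10 10], max=10
Drop 5: L rot3 at col 2 lands with bottom-row=10; cleared 0 line(s) (total 0); column heights now [0 7 13 13], max=13
Drop 6: Z rot3 at col 0 lands with bottom-row=6; cleared 1 line(s) (total 1); column heights now [7 8 12 12], max=12
Drop 7: L rot0 at col 1 lands with bottom-row=12; cleared 0 line(s) (total 1); column heights now [7 13 13 14], max=14

Answer: 1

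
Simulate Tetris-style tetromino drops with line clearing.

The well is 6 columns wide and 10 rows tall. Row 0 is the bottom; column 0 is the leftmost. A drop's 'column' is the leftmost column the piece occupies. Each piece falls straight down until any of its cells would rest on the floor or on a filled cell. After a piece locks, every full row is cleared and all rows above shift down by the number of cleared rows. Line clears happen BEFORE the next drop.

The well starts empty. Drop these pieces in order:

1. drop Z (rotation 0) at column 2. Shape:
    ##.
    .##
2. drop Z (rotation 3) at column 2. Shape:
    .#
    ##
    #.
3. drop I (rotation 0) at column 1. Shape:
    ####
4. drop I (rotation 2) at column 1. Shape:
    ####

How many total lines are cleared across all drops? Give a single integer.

Drop 1: Z rot0 at col 2 lands with bottom-row=0; cleared 0 line(s) (total 0); column heights now [0 0 2 2 1 0], max=2
Drop 2: Z rot3 at col 2 lands with bottom-row=2; cleared 0 line(s) (total 0); column heights now [0 0 4 5 1 0], max=5
Drop 3: I rot0 at col 1 lands with bottom-row=5; cleared 0 line(s) (total 0); column heights now [0 6 6 6 6 0], max=6
Drop 4: I rot2 at col 1 lands with bottom-row=6; cleared 0 line(s) (total 0); column heights now [0 7 7 7 7 0], max=7

Answer: 0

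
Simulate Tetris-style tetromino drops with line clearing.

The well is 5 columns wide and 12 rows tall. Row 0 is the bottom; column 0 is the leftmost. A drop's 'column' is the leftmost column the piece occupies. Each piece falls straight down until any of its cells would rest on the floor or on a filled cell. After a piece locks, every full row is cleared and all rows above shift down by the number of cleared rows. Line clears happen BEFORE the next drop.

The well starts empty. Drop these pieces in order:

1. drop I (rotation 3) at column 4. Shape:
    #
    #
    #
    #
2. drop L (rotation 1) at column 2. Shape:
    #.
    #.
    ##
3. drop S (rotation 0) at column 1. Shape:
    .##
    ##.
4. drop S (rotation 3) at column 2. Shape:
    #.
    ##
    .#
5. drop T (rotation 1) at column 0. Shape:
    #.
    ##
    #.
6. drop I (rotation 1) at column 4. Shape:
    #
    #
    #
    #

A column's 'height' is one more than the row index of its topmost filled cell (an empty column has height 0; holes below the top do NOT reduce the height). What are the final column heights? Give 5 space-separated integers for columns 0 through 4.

Answer: 5 4 7 6 7

Derivation:
Drop 1: I rot3 at col 4 lands with bottom-row=0; cleared 0 line(s) (total 0); column heights now [0 0 0 0 4], max=4
Drop 2: L rot1 at col 2 lands with bottom-row=0; cleared 0 line(s) (total 0); column heights now [0 0 3 1 4], max=4
Drop 3: S rot0 at col 1 lands with bottom-row=3; cleared 0 line(s) (total 0); column heights now [0 4 5 5 4], max=5
Drop 4: S rot3 at col 2 lands with bottom-row=5; cleared 0 line(s) (total 0); column heights now [0 4 8 7 4], max=8
Drop 5: T rot1 at col 0 lands with bottom-row=3; cleared 0 line(s) (total 0); column heights now [6 5 8 7 4], max=8
Drop 6: I rot1 at col 4 lands with bottom-row=4; cleared 1 line(s) (total 1); column heights now [5 4 7 6 7], max=7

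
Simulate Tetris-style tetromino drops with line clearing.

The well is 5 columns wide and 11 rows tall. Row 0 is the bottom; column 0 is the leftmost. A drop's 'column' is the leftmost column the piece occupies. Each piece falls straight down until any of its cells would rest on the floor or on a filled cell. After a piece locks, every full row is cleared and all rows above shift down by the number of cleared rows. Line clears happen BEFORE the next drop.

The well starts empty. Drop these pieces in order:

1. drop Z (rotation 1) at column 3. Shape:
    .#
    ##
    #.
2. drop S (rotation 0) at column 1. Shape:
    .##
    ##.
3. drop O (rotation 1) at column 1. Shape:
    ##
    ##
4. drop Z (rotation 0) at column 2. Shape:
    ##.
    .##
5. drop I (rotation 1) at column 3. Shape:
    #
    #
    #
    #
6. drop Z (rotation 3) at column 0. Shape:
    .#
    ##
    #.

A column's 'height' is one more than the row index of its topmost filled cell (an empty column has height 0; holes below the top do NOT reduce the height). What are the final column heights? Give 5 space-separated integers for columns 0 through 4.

Drop 1: Z rot1 at col 3 lands with bottom-row=0; cleared 0 line(s) (total 0); column heights now [0 0 0 2 3], max=3
Drop 2: S rot0 at col 1 lands with bottom-row=1; cleared 0 line(s) (total 0); column heights now [0 2 3 3 3], max=3
Drop 3: O rot1 at col 1 lands with bottom-row=3; cleared 0 line(s) (total 0); column heights now [0 5 5 3 3], max=5
Drop 4: Z rot0 at col 2 lands with bottom-row=4; cleared 0 line(s) (total 0); column heights now [0 5 6 6 5], max=6
Drop 5: I rot1 at col 3 lands with bottom-row=6; cleared 0 line(s) (total 0); column heights now [0 5 6 10 5], max=10
Drop 6: Z rot3 at col 0 lands with bottom-row=4; cleared 1 line(s) (total 1); column heights now [5 6 5 9 3], max=9

Answer: 5 6 5 9 3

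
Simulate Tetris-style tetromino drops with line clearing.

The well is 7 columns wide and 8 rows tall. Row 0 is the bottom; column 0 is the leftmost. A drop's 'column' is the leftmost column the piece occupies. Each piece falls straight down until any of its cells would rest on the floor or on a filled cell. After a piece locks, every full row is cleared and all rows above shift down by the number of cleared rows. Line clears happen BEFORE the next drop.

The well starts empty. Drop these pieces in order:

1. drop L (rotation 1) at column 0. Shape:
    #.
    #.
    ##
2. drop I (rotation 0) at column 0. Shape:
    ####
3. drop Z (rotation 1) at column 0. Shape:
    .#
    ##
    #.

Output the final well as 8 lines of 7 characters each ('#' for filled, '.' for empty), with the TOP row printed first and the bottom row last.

Answer: .......
.#.....
##.....
#......
####...
#......
#......
##.....

Derivation:
Drop 1: L rot1 at col 0 lands with bottom-row=0; cleared 0 line(s) (total 0); column heights now [3 1 0 0 0 0 0], max=3
Drop 2: I rot0 at col 0 lands with bottom-row=3; cleared 0 line(s) (total 0); column heights now [4 4 4 4 0 0 0], max=4
Drop 3: Z rot1 at col 0 lands with bottom-row=4; cleared 0 line(s) (total 0); column heights now [6 7 4 4 0 0 0], max=7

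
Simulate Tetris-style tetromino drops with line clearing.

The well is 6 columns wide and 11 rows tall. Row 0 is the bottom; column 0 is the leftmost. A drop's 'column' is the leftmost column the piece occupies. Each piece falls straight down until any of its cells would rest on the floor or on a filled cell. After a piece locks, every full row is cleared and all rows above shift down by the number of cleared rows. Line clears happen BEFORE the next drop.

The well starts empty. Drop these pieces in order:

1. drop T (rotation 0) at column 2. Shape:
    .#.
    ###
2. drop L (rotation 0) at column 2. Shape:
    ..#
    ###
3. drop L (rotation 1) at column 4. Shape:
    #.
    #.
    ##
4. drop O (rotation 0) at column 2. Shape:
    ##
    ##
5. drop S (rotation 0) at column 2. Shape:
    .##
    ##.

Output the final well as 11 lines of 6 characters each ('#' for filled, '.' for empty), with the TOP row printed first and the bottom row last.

Drop 1: T rot0 at col 2 lands with bottom-row=0; cleared 0 line(s) (total 0); column heights now [0 0 1 2 1 0], max=2
Drop 2: L rot0 at col 2 lands with bottom-row=2; cleared 0 line(s) (total 0); column heights now [0 0 3 3 4 0], max=4
Drop 3: L rot1 at col 4 lands with bottom-row=4; cleared 0 line(s) (total 0); column heights now [0 0 3 3 7 5], max=7
Drop 4: O rot0 at col 2 lands with bottom-row=3; cleared 0 line(s) (total 0); column heights now [0 0 5 5 7 5], max=7
Drop 5: S rot0 at col 2 lands with bottom-row=6; cleared 0 line(s) (total 0); column heights now [0 0 7 8 8 5], max=8

Answer: ......
......
......
...##.
..###.
....#.
..####
..###.
..###.
...#..
..###.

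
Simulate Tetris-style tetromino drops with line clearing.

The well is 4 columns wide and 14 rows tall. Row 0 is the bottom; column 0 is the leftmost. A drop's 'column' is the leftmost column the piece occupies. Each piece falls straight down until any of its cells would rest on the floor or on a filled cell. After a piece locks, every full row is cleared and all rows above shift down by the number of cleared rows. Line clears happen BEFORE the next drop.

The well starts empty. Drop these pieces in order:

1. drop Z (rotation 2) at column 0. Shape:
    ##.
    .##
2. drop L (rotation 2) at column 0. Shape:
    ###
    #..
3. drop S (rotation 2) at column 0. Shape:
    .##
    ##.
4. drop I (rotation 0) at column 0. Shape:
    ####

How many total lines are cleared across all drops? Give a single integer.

Drop 1: Z rot2 at col 0 lands with bottom-row=0; cleared 0 line(s) (total 0); column heights now [2 2 1 0], max=2
Drop 2: L rot2 at col 0 lands with bottom-row=2; cleared 0 line(s) (total 0); column heights now [4 4 4 0], max=4
Drop 3: S rot2 at col 0 lands with bottom-row=4; cleared 0 line(s) (total 0); column heights now [5 6 6 0], max=6
Drop 4: I rot0 at col 0 lands with bottom-row=6; cleared 1 line(s) (total 1); column heights now [5 6 6 0], max=6

Answer: 1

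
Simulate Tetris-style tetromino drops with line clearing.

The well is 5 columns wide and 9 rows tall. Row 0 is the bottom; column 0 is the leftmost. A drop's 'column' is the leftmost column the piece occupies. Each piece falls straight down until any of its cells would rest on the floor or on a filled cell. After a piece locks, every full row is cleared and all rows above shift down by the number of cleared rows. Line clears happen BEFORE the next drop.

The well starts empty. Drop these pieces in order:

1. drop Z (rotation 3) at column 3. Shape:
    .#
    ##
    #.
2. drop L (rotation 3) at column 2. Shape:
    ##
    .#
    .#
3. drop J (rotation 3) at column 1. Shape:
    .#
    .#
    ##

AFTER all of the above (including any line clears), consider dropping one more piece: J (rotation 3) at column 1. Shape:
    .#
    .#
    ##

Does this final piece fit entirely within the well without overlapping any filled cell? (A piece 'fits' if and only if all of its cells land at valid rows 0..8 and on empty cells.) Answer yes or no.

Answer: no

Derivation:
Drop 1: Z rot3 at col 3 lands with bottom-row=0; cleared 0 line(s) (total 0); column heights now [0 0 0 2 3], max=3
Drop 2: L rot3 at col 2 lands with bottom-row=2; cleared 0 line(s) (total 0); column heights now [0 0 5 5 3], max=5
Drop 3: J rot3 at col 1 lands with bottom-row=5; cleared 0 line(s) (total 0); column heights now [0 6 8 5 3], max=8
Test piece J rot3 at col 1 (width 2): heights before test = [0 6 8 5 3]; fits = False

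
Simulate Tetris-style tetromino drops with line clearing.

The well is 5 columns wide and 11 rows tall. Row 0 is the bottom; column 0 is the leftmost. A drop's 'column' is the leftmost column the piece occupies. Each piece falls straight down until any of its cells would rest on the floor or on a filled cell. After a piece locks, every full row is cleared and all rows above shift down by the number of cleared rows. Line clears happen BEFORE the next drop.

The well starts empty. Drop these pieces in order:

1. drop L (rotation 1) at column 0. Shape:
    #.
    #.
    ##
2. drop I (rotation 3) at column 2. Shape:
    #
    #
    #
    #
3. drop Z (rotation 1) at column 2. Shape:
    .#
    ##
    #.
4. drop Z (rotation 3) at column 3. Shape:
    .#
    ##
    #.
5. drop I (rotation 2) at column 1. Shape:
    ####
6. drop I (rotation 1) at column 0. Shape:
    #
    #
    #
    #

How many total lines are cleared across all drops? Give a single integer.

Answer: 0

Derivation:
Drop 1: L rot1 at col 0 lands with bottom-row=0; cleared 0 line(s) (total 0); column heights now [3 1 0 0 0], max=3
Drop 2: I rot3 at col 2 lands with bottom-row=0; cleared 0 line(s) (total 0); column heights now [3 1 4 0 0], max=4
Drop 3: Z rot1 at col 2 lands with bottom-row=4; cleared 0 line(s) (total 0); column heights now [3 1 6 7 0], max=7
Drop 4: Z rot3 at col 3 lands with bottom-row=7; cleared 0 line(s) (total 0); column heights now [3 1 6 9 10], max=10
Drop 5: I rot2 at col 1 lands with bottom-row=10; cleared 0 line(s) (total 0); column heights now [3 11 11 11 11], max=11
Drop 6: I rot1 at col 0 lands with bottom-row=3; cleared 0 line(s) (total 0); column heights now [7 11 11 11 11], max=11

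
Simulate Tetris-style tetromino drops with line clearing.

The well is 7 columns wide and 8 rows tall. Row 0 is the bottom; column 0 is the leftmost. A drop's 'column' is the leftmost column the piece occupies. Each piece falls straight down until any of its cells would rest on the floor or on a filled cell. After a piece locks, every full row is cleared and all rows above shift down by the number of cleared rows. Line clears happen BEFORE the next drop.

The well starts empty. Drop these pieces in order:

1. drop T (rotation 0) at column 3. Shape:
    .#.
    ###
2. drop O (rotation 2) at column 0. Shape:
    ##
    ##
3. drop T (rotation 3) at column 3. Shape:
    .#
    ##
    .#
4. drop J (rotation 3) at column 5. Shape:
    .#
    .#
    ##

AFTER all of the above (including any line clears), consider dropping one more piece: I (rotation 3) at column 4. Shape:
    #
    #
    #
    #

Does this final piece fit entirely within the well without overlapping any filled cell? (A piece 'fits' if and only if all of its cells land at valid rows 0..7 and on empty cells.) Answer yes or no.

Answer: no

Derivation:
Drop 1: T rot0 at col 3 lands with bottom-row=0; cleared 0 line(s) (total 0); column heights now [0 0 0 1 2 1 0], max=2
Drop 2: O rot2 at col 0 lands with bottom-row=0; cleared 0 line(s) (total 0); column heights now [2 2 0 1 2 1 0], max=2
Drop 3: T rot3 at col 3 lands with bottom-row=2; cleared 0 line(s) (total 0); column heights now [2 2 0 4 5 1 0], max=5
Drop 4: J rot3 at col 5 lands with bottom-row=1; cleared 0 line(s) (total 0); column heights now [2 2 0 4 5 2 4], max=5
Test piece I rot3 at col 4 (width 1): heights before test = [2 2 0 4 5 2 4]; fits = False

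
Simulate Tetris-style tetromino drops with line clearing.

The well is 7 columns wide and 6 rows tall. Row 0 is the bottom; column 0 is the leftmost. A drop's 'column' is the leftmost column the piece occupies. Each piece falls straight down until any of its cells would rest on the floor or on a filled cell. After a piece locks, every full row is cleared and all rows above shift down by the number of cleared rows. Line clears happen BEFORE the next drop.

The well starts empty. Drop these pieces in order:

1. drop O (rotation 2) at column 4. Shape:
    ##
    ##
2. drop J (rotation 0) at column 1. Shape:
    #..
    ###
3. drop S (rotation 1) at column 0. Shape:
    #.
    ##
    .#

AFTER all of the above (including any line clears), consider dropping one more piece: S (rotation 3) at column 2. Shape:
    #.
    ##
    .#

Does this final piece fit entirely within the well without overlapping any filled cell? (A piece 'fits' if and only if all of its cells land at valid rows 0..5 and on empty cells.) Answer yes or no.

Drop 1: O rot2 at col 4 lands with bottom-row=0; cleared 0 line(s) (total 0); column heights now [0 0 0 0 2 2 0], max=2
Drop 2: J rot0 at col 1 lands with bottom-row=0; cleared 0 line(s) (total 0); column heights now [0 2 1 1 2 2 0], max=2
Drop 3: S rot1 at col 0 lands with bottom-row=2; cleared 0 line(s) (total 0); column heights now [5 4 1 1 2 2 0], max=5
Test piece S rot3 at col 2 (width 2): heights before test = [5 4 1 1 2 2 0]; fits = True

Answer: yes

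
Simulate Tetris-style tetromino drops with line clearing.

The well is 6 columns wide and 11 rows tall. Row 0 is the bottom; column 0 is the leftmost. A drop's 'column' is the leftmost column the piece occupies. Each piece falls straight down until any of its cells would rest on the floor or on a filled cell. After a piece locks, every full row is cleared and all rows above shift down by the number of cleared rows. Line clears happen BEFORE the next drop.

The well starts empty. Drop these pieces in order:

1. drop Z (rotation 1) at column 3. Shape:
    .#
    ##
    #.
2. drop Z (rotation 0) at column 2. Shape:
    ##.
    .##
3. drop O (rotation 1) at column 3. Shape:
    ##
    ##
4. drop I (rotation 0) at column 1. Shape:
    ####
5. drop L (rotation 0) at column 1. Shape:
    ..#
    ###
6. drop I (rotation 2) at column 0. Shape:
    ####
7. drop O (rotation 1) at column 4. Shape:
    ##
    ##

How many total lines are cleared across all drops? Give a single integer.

Answer: 0

Derivation:
Drop 1: Z rot1 at col 3 lands with bottom-row=0; cleared 0 line(s) (total 0); column heights now [0 0 0 2 3 0], max=3
Drop 2: Z rot0 at col 2 lands with bottom-row=3; cleared 0 line(s) (total 0); column heights now [0 0 5 5 4 0], max=5
Drop 3: O rot1 at col 3 lands with bottom-row=5; cleared 0 line(s) (total 0); column heights now [0 0 5 7 7 0], max=7
Drop 4: I rot0 at col 1 lands with bottom-row=7; cleared 0 line(s) (total 0); column heights now [0 8 8 8 8 0], max=8
Drop 5: L rot0 at col 1 lands with bottom-row=8; cleared 0 line(s) (total 0); column heights now [0 9 9 10 8 0], max=10
Drop 6: I rot2 at col 0 lands with bottom-row=10; cleared 0 line(s) (total 0); column heights now [11 11 11 11 8 0], max=11
Drop 7: O rot1 at col 4 lands with bottom-row=8; cleared 0 line(s) (total 0); column heights now [11 11 11 11 10 10], max=11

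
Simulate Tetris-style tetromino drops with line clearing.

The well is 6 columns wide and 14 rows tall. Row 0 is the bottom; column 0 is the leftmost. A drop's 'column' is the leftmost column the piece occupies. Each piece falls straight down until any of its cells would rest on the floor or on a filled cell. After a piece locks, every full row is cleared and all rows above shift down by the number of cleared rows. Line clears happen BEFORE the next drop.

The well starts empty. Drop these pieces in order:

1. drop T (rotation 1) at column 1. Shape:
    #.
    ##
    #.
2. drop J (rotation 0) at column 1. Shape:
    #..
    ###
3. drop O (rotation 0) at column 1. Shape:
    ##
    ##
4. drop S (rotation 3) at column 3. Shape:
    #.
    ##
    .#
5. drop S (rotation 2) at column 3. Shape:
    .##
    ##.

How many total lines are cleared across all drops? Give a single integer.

Answer: 0

Derivation:
Drop 1: T rot1 at col 1 lands with bottom-row=0; cleared 0 line(s) (total 0); column heights now [0 3 2 0 0 0], max=3
Drop 2: J rot0 at col 1 lands with bottom-row=3; cleared 0 line(s) (total 0); column heights now [0 5 4 4 0 0], max=5
Drop 3: O rot0 at col 1 lands with bottom-row=5; cleared 0 line(s) (total 0); column heights now [0 7 7 4 0 0], max=7
Drop 4: S rot3 at col 3 lands with bottom-row=3; cleared 0 line(s) (total 0); column heights now [0 7 7 6 5 0], max=7
Drop 5: S rot2 at col 3 lands with bottom-row=6; cleared 0 line(s) (total 0); column heights now [0 7 7 7 8 8], max=8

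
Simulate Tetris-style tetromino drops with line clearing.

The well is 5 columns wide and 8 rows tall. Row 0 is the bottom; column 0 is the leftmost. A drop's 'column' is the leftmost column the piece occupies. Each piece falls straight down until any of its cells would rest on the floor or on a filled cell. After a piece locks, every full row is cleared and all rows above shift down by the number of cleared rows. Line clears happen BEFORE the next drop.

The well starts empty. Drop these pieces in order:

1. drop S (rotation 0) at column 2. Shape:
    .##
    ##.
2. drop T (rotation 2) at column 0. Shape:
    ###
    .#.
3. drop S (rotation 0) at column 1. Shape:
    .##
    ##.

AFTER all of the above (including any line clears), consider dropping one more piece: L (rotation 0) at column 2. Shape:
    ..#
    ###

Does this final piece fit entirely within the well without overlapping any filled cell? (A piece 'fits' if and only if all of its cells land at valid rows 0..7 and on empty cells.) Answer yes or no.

Drop 1: S rot0 at col 2 lands with bottom-row=0; cleared 0 line(s) (total 0); column heights now [0 0 1 2 2], max=2
Drop 2: T rot2 at col 0 lands with bottom-row=0; cleared 1 line(s) (total 1); column heights now [0 1 1 1 0], max=1
Drop 3: S rot0 at col 1 lands with bottom-row=1; cleared 0 line(s) (total 1); column heights now [0 2 3 3 0], max=3
Test piece L rot0 at col 2 (width 3): heights before test = [0 2 3 3 0]; fits = True

Answer: yes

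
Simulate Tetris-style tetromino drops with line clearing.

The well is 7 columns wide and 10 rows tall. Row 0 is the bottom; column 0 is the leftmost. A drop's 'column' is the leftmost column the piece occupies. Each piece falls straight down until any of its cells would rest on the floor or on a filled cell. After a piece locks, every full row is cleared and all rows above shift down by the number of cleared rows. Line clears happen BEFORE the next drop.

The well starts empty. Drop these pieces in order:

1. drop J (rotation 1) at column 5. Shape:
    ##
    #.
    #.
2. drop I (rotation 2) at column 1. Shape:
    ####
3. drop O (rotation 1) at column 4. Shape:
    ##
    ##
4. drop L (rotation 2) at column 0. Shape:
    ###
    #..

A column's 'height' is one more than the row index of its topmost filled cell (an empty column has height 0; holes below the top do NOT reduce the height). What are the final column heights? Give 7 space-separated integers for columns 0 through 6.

Drop 1: J rot1 at col 5 lands with bottom-row=0; cleared 0 line(s) (total 0); column heights now [0 0 0 0 0 3 3], max=3
Drop 2: I rot2 at col 1 lands with bottom-row=0; cleared 0 line(s) (total 0); column heights now [0 1 1 1 1 3 3], max=3
Drop 3: O rot1 at col 4 lands with bottom-row=3; cleared 0 line(s) (total 0); column heights now [0 1 1 1 5 5 3], max=5
Drop 4: L rot2 at col 0 lands with bottom-row=0; cleared 0 line(s) (total 0); column heights now [2 2 2 1 5 5 3], max=5

Answer: 2 2 2 1 5 5 3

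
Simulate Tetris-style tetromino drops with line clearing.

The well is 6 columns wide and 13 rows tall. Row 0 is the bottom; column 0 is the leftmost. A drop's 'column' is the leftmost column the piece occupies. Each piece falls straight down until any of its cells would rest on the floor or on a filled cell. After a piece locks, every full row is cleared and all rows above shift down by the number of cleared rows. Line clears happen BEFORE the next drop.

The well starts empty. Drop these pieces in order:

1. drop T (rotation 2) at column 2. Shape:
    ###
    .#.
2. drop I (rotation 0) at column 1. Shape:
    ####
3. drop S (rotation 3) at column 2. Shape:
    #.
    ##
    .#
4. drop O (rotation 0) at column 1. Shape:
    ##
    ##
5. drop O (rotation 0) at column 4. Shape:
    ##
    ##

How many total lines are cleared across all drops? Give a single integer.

Drop 1: T rot2 at col 2 lands with bottom-row=0; cleared 0 line(s) (total 0); column heights now [0 0 2 2 2 0], max=2
Drop 2: I rot0 at col 1 lands with bottom-row=2; cleared 0 line(s) (total 0); column heights now [0 3 3 3 3 0], max=3
Drop 3: S rot3 at col 2 lands with bottom-row=3; cleared 0 line(s) (total 0); column heights now [0 3 6 5 3 0], max=6
Drop 4: O rot0 at col 1 lands with bottom-row=6; cleared 0 line(s) (total 0); column heights now [0 8 8 5 3 0], max=8
Drop 5: O rot0 at col 4 lands with bottom-row=3; cleared 0 line(s) (total 0); column heights now [0 8 8 5 5 5], max=8

Answer: 0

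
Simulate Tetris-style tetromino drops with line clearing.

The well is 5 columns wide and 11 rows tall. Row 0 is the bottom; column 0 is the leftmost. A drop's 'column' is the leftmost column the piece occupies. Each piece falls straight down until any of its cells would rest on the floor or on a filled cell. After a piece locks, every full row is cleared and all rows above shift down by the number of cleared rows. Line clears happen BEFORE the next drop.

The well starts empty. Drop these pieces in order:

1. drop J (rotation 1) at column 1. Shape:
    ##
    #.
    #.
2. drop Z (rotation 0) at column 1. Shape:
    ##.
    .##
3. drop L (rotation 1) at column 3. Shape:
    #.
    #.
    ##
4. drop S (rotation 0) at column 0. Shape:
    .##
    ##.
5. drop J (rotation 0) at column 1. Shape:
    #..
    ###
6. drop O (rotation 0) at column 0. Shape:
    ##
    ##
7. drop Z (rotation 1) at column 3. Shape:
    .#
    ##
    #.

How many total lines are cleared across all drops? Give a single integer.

Drop 1: J rot1 at col 1 lands with bottom-row=0; cleared 0 line(s) (total 0); column heights now [0 3 3 0 0], max=3
Drop 2: Z rot0 at col 1 lands with bottom-row=3; cleared 0 line(s) (total 0); column heights now [0 5 5 4 0], max=5
Drop 3: L rot1 at col 3 lands with bottom-row=4; cleared 0 line(s) (total 0); column heights now [0 5 5 7 5], max=7
Drop 4: S rot0 at col 0 lands with bottom-row=5; cleared 0 line(s) (total 0); column heights now [6 7 7 7 5], max=7
Drop 5: J rot0 at col 1 lands with bottom-row=7; cleared 0 line(s) (total 0); column heights now [6 9 8 8 5], max=9
Drop 6: O rot0 at col 0 lands with bottom-row=9; cleared 0 line(s) (total 0); column heights now [11 11 8 8 5], max=11
Drop 7: Z rot1 at col 3 lands with bottom-row=8; cleared 0 line(s) (total 0); column heights now [11 11 8 10 11], max=11

Answer: 0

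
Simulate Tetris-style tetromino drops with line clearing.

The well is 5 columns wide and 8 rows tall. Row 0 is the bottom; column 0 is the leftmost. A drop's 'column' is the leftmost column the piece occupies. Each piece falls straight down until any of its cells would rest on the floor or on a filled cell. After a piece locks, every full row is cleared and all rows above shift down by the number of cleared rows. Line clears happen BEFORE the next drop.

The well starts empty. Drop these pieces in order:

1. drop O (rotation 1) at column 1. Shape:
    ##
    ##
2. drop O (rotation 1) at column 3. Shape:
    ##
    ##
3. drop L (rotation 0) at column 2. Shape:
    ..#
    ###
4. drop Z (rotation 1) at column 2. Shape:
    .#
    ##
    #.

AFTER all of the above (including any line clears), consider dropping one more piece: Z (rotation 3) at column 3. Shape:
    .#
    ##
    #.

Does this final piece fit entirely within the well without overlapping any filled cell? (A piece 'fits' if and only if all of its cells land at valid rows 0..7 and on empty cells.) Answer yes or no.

Drop 1: O rot1 at col 1 lands with bottom-row=0; cleared 0 line(s) (total 0); column heights now [0 2 2 0 0], max=2
Drop 2: O rot1 at col 3 lands with bottom-row=0; cleared 0 line(s) (total 0); column heights now [0 2 2 2 2], max=2
Drop 3: L rot0 at col 2 lands with bottom-row=2; cleared 0 line(s) (total 0); column heights now [0 2 3 3 4], max=4
Drop 4: Z rot1 at col 2 lands with bottom-row=3; cleared 0 line(s) (total 0); column heights now [0 2 5 6 4], max=6
Test piece Z rot3 at col 3 (width 2): heights before test = [0 2 5 6 4]; fits = False

Answer: no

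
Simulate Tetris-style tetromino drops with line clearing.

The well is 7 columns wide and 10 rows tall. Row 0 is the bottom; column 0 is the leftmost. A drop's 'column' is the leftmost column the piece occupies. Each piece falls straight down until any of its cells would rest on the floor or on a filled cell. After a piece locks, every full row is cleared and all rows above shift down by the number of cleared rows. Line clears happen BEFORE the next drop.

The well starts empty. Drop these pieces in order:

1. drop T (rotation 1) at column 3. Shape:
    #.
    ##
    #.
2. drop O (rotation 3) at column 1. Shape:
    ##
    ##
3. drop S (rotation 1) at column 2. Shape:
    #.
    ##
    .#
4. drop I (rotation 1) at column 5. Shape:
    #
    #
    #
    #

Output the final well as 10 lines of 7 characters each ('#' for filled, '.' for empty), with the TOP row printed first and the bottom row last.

Drop 1: T rot1 at col 3 lands with bottom-row=0; cleared 0 line(s) (total 0); column heights now [0 0 0 3 2 0 0], max=3
Drop 2: O rot3 at col 1 lands with bottom-row=0; cleared 0 line(s) (total 0); column heights now [0 2 2 3 2 0 0], max=3
Drop 3: S rot1 at col 2 lands with bottom-row=3; cleared 0 line(s) (total 0); column heights now [0 2 6 5 2 0 0], max=6
Drop 4: I rot1 at col 5 lands with bottom-row=0; cleared 0 line(s) (total 0); column heights now [0 2 6 5 2 4 0], max=6

Answer: .......
.......
.......
.......
..#....
..##...
...#.#.
...#.#.
.#####.
.###.#.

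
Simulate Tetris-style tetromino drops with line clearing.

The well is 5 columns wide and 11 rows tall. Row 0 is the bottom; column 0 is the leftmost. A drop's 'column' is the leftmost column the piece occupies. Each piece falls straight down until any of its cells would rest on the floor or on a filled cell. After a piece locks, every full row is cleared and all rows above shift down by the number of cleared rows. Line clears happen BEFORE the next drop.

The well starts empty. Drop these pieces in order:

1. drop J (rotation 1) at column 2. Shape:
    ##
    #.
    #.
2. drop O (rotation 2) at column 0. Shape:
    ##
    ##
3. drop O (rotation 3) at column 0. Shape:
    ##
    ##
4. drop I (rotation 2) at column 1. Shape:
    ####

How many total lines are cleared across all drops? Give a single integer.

Answer: 0

Derivation:
Drop 1: J rot1 at col 2 lands with bottom-row=0; cleared 0 line(s) (total 0); column heights now [0 0 3 3 0], max=3
Drop 2: O rot2 at col 0 lands with bottom-row=0; cleared 0 line(s) (total 0); column heights now [2 2 3 3 0], max=3
Drop 3: O rot3 at col 0 lands with bottom-row=2; cleared 0 line(s) (total 0); column heights now [4 4 3 3 0], max=4
Drop 4: I rot2 at col 1 lands with bottom-row=4; cleared 0 line(s) (total 0); column heights now [4 5 5 5 5], max=5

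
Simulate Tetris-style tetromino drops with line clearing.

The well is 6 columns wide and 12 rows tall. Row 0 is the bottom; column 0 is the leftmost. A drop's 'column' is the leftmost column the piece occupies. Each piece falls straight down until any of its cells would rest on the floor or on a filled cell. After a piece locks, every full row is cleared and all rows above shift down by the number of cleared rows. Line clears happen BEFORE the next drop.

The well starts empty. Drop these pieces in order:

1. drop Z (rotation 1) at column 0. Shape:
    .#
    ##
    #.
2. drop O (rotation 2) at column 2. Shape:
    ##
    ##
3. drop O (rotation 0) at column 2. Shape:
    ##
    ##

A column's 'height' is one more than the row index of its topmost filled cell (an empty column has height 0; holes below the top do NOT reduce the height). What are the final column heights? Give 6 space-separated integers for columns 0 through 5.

Drop 1: Z rot1 at col 0 lands with bottom-row=0; cleared 0 line(s) (total 0); column heights now [2 3 0 0 0 0], max=3
Drop 2: O rot2 at col 2 lands with bottom-row=0; cleared 0 line(s) (total 0); column heights now [2 3 2 2 0 0], max=3
Drop 3: O rot0 at col 2 lands with bottom-row=2; cleared 0 line(s) (total 0); column heights now [2 3 4 4 0 0], max=4

Answer: 2 3 4 4 0 0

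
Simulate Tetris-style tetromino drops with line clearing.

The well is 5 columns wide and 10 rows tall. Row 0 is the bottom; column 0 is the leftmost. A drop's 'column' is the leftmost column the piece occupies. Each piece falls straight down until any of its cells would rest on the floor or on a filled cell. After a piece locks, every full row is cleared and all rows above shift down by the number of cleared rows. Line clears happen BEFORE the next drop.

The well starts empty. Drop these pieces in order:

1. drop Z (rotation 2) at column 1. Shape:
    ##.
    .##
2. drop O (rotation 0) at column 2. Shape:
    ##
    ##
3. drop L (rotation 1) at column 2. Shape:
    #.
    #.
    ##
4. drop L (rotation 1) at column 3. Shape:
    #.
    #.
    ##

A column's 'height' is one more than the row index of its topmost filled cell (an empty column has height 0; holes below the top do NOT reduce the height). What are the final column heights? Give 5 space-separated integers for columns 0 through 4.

Answer: 0 2 7 8 6

Derivation:
Drop 1: Z rot2 at col 1 lands with bottom-row=0; cleared 0 line(s) (total 0); column heights now [0 2 2 1 0], max=2
Drop 2: O rot0 at col 2 lands with bottom-row=2; cleared 0 line(s) (total 0); column heights now [0 2 4 4 0], max=4
Drop 3: L rot1 at col 2 lands with bottom-row=4; cleared 0 line(s) (total 0); column heights now [0 2 7 5 0], max=7
Drop 4: L rot1 at col 3 lands with bottom-row=5; cleared 0 line(s) (total 0); column heights now [0 2 7 8 6], max=8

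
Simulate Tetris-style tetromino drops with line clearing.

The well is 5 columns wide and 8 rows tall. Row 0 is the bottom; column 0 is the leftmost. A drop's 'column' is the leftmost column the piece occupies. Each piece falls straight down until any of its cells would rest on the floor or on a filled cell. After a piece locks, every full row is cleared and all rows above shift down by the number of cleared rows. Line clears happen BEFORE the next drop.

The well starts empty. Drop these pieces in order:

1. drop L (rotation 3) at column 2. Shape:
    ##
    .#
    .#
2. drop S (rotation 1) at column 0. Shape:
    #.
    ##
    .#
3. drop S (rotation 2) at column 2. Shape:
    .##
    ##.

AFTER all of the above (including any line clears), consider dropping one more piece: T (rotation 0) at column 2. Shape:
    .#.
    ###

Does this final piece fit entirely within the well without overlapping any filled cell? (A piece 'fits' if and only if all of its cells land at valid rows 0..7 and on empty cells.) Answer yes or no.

Drop 1: L rot3 at col 2 lands with bottom-row=0; cleared 0 line(s) (total 0); column heights now [0 0 3 3 0], max=3
Drop 2: S rot1 at col 0 lands with bottom-row=0; cleared 0 line(s) (total 0); column heights now [3 2 3 3 0], max=3
Drop 3: S rot2 at col 2 lands with bottom-row=3; cleared 0 line(s) (total 0); column heights now [3 2 4 5 5], max=5
Test piece T rot0 at col 2 (width 3): heights before test = [3 2 4 5 5]; fits = True

Answer: yes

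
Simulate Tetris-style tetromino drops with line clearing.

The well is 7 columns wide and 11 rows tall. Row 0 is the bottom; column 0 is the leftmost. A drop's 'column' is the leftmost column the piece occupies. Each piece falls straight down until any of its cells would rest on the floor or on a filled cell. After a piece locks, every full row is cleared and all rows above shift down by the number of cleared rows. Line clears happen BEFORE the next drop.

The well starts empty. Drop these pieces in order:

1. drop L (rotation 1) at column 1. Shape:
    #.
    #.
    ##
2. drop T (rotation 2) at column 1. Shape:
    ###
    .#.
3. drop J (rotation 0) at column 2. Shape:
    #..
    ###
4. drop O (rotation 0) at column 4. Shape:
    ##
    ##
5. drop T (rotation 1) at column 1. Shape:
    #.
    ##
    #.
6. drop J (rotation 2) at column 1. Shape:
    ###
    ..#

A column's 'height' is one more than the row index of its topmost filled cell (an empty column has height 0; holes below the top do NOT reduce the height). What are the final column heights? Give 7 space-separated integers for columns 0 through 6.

Answer: 0 9 9 9 7 7 0

Derivation:
Drop 1: L rot1 at col 1 lands with bottom-row=0; cleared 0 line(s) (total 0); column heights now [0 3 1 0 0 0 0], max=3
Drop 2: T rot2 at col 1 lands with bottom-row=2; cleared 0 line(s) (total 0); column heights now [0 4 4 4 0 0 0], max=4
Drop 3: J rot0 at col 2 lands with bottom-row=4; cleared 0 line(s) (total 0); column heights now [0 4 6 5 5 0 0], max=6
Drop 4: O rot0 at col 4 lands with bottom-row=5; cleared 0 line(s) (total 0); column heights now [0 4 6 5 7 7 0], max=7
Drop 5: T rot1 at col 1 lands with bottom-row=5; cleared 0 line(s) (total 0); column heights now [0 8 7 5 7 7 0], max=8
Drop 6: J rot2 at col 1 lands with bottom-row=7; cleared 0 line(s) (total 0); column heights now [0 9 9 9 7 7 0], max=9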